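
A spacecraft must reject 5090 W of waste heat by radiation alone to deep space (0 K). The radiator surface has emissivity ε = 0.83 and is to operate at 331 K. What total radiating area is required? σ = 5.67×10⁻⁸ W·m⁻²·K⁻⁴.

A ≈ 9.01 m²

P = εσA T⁴ ⇒ A = P/(εσT⁴).
T⁴ = 1.200×10¹⁰ K⁴.
A = 5090/(0.83 × 5.67×10⁻⁸ × 1.200×10¹⁰).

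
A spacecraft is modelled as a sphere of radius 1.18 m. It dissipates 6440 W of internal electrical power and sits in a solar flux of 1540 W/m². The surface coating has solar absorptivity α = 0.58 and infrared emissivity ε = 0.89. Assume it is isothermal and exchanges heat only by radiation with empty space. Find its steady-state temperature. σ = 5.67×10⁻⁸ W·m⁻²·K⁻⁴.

At steady state, absorbed solar power + internal power = radiated power.
Absorbed: α·S·A_cross = 0.58·1540·4.374 = 3907 W (cross-section πr²).
Total input = 3907 + 6440 = 10350 W.
Radiated: εσ·A_surf·T⁴ with A_surf = 4πr² = 17.50 m².
T⁴ = 10350/(0.89·5.67×10⁻⁸·17.50) = 1.172×10¹⁰ K⁴.

T ≈ 329 K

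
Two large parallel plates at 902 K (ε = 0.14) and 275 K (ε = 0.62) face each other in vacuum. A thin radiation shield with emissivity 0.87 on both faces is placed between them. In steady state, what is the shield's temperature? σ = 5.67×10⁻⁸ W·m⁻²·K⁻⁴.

T_s ≈ 604 K

In steady state the net flux on the hot side equals that on the cold side.
σ(T₁⁴−T_s⁴)/D₁ = σ(T_s⁴−T₂⁴)/D₂, with D₁ = 1/ε₁+1/ε_s−1 = 7.292, D₂ = 1/ε_s+1/ε₂−1 = 1.762.
Solve for T_s⁴: T_s⁴ = (D₂·T₁⁴ + D₁·T₂⁴)/(D₁+D₂) = 1.334×10¹¹ K⁴.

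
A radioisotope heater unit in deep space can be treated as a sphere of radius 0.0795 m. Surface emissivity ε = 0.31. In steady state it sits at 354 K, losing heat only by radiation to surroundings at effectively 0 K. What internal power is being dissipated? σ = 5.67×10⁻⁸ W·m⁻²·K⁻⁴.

P ≈ 21.9 W

Steady state: P = εσA T⁴.
A = 4πr² = 0.07942 m²; T⁴ = (354)⁴ = 1.570×10¹⁰ K⁴.
P = 0.31 × 5.67×10⁻⁸ × 0.07942 × 1.570×10¹⁰.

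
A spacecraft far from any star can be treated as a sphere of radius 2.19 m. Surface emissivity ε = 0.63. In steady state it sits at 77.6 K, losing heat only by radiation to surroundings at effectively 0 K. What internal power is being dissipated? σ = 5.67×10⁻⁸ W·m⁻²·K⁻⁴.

P ≈ 78.1 W

Steady state: P = εσA T⁴.
A = 4πr² = 60.27 m²; T⁴ = (77.6)⁴ = 3.626×10⁷ K⁴.
P = 0.63 × 5.67×10⁻⁸ × 60.27 × 3.626×10⁷.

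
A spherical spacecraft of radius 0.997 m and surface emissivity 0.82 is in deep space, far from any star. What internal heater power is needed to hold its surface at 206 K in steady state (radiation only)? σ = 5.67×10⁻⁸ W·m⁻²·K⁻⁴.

P ≈ 1050 W

P = εσ·4πr²·T⁴.
4πr² = 12.49 m²; T⁴ = 1.801×10⁹ K⁴.
P = 0.82·5.67×10⁻⁸·12.49·1.801×10⁹.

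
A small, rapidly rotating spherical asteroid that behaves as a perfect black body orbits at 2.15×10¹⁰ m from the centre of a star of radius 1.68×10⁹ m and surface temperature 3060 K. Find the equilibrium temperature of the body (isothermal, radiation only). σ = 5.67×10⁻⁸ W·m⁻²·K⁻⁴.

The star's surface emits σT_*⁴; at distance d the flux is S = σT_*⁴(R_*/d)².
S = 5.67×10⁻⁸·(3060)⁴·(1.68×10⁹/2.15×10¹⁰)² = 30350 W/m².
For an isothermal sphere T⁴ = (1−a)S/(4σ) = 1.338×10¹¹ K⁴.

T ≈ 605 K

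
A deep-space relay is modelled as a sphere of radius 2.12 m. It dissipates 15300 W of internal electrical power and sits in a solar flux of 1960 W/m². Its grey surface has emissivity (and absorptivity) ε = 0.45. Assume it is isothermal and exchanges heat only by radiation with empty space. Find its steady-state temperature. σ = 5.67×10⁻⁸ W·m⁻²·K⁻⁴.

T ≈ 373 K

At steady state, absorbed solar power + internal power = radiated power.
Absorbed: α·S·A_cross = 0.45·1960·14.12 = 12450 W (cross-section πr²).
Total input = 12450 + 15300 = 27750 W.
Radiated: εσ·A_surf·T⁴ with A_surf = 4πr² = 56.48 m².
T⁴ = 27750/(0.45·5.67×10⁻⁸·56.48) = 1.926×10¹⁰ K⁴.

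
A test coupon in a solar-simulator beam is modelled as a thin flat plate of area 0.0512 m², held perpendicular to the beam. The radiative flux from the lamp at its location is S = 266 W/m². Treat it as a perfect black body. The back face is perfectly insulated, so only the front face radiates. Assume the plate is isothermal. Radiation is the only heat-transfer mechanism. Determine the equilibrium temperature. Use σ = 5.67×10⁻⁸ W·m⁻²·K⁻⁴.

T ≈ 262 K

At equilibrium, absorbed power = emitted power.
Absorbing cross-section = A = 0.05120 m²; emitting surface = A = 0.05120 m² (ratio 1).
S·A_cross = εσ·A_surf·T⁴  ⇒  T⁴ = S/(1σ).
T⁴ = 1.00·266/(1·5.67×10⁻⁸) = 4.691×10⁹ K⁴.
T = (4.691×10⁹)^(1/4).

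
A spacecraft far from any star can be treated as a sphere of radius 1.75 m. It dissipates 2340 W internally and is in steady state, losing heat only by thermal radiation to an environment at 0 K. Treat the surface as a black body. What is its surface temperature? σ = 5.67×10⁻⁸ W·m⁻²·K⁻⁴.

T ≈ 181 K

Steady state: internal power = radiated power, P = εσA T⁴.
Radiating area A = 4πr² = 38.48 m².
T⁴ = P/(εσA) = 2340/(1.0·5.67×10⁻⁸·38.48) = 1.072×10⁹ K⁴.
T = (1.072×10⁹)^(1/4).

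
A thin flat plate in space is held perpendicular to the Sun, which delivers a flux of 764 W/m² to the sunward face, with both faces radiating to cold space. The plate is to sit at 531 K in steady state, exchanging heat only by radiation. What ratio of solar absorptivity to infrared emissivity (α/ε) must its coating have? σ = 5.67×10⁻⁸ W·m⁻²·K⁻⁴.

α/ε ≈ 11.8

Balance: αS·A = εσ·2A·T⁴ ⇒ α/ε = 2σT⁴/S.
α/ε = 2·5.67×10⁻⁸·(531)⁴/764 = 2·5.67×10⁻⁸·7.950×10¹⁰/764.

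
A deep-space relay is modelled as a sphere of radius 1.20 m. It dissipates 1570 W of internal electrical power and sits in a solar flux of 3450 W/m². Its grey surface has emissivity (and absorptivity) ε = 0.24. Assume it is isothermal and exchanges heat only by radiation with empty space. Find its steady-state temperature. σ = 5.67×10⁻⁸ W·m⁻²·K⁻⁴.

T ≈ 383 K

At steady state, absorbed solar power + internal power = radiated power.
Absorbed: α·S·A_cross = 0.24·3450·4.524 = 3746 W (cross-section πr²).
Total input = 3746 + 1570 = 5316 W.
Radiated: εσ·A_surf·T⁴ with A_surf = 4πr² = 18.10 m².
T⁴ = 5316/(0.24·5.67×10⁻⁸·18.10) = 2.159×10¹⁰ K⁴.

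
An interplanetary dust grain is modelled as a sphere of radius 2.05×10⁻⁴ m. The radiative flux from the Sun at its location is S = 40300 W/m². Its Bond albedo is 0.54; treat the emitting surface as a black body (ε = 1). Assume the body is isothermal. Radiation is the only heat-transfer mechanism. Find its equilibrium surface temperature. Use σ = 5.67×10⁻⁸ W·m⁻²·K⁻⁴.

At equilibrium, absorbed power = emitted power.
Absorbing cross-section = πr² = 1.320×10⁻⁷ m²; emitting surface = 4πr² = 5.281×10⁻⁷ m² (ratio 4).
(1−a)S·A_cross = εσ·A_surf·T⁴  ⇒  T⁴ = (1−a)S/(4σ).
T⁴ = 0.460·40300/(4·5.67×10⁻⁸) = 8.174×10¹⁰ K⁴.
T = (8.174×10¹⁰)^(1/4).

T ≈ 535 K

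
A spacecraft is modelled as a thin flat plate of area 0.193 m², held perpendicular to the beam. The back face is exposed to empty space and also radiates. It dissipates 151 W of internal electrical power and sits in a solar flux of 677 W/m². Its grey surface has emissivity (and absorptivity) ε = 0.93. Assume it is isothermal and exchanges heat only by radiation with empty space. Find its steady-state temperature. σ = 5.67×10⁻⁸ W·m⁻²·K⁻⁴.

T ≈ 340 K

At steady state, absorbed solar power + internal power = radiated power.
Absorbed: α·S·A_cross = 0.93·677·0.1930 = 121.5 W (cross-section A).
Total input = 121.5 + 151 = 272.5 W.
Radiated: εσ·A_surf·T⁴ with A_surf = 2A = 0.3860 m².
T⁴ = 272.5/(0.93·5.67×10⁻⁸·0.3860) = 1.339×10¹⁰ K⁴.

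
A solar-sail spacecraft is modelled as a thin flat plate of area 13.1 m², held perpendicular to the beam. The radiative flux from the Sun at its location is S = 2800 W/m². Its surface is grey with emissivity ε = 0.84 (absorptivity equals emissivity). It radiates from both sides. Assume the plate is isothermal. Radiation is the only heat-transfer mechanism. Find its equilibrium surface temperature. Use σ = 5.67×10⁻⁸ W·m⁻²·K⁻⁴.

T ≈ 396 K

At equilibrium, absorbed power = emitted power.
Absorbing cross-section = A = 13.10 m²; emitting surface = 2A = 26.20 m² (ratio 2).
εS·A_cross = εσ·A_surf·T⁴  ⇒  T⁴ = S/(2σ)   (ε cancels).
T⁴ = 2800/(2·5.67×10⁻⁸) = 2.469×10¹⁰ K⁴.
T = (2.469×10¹⁰)^(1/4).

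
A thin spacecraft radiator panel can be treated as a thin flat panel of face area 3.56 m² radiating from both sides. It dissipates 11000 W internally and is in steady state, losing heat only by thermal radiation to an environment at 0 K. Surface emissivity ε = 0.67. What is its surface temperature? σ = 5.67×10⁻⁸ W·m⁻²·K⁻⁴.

T ≈ 449 K

Steady state: internal power = radiated power, P = εσA T⁴.
Radiating area A = 2·3.56 = 7.120 m².
T⁴ = P/(εσA) = 11000/(0.67·5.67×10⁻⁸·7.120) = 4.067×10¹⁰ K⁴.
T = (4.067×10¹⁰)^(1/4).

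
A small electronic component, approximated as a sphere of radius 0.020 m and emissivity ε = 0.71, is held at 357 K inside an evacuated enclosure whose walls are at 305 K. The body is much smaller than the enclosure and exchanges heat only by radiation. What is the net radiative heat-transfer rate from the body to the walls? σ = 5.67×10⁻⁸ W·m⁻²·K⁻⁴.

For a small grey body in a large enclosure: P_net = εσA(T_body⁴ − T_wall⁴).
A = 4πr² = 0.005027 m²; T_body⁴ − T_wall⁴ = 1.624×10¹⁰ − 8.654×10⁹ = 7.590×10⁹ K⁴.
|P_net| = 0.71·5.67×10⁻⁸·0.005027·7.590×10⁹.

P_net ≈ 1.54 W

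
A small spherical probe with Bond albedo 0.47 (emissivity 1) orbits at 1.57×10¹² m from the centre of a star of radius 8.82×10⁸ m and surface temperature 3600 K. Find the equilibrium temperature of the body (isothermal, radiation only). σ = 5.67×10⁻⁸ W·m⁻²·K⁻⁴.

The star's surface emits σT_*⁴; at distance d the flux is S = σT_*⁴(R_*/d)².
S = 5.67×10⁻⁸·(3600)⁴·(8.82×10⁸/1.57×10¹²)² = 3.006 W/m².
For an isothermal sphere T⁴ = (1−a)S/(4σ) = 7.024×10⁶ K⁴.

T ≈ 51.5 K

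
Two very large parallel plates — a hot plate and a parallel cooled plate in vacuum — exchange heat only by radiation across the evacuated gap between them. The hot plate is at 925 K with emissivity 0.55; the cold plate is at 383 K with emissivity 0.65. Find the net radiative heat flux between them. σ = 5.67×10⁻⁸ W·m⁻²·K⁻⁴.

For two infinite grey parallel plates, q = σ(T₁⁴ − T₂⁴)/(1/ε₁ + 1/ε₂ − 1).
T₁⁴ − T₂⁴ = 7.321×10¹¹ − 2.152×10¹⁰ = 7.106×10¹¹ K⁴.
1/ε₁ + 1/ε₂ − 1 = 1.818 + 1.538 − 1 = 2.357.
q = 5.67×10⁻⁸ × 7.106×10¹¹ / 2.357.

q ≈ 17100 W/m²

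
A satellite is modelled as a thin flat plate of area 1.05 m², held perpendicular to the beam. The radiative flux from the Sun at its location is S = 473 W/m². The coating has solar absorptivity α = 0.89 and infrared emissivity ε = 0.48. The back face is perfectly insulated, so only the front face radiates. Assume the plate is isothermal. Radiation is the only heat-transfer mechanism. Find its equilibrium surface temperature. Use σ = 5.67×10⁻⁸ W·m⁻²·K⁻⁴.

At equilibrium, absorbed power = emitted power.
Absorbing cross-section = A = 1.050 m²; emitting surface = A = 1.050 m² (ratio 1).
αS·A_cross = εσ·A_surf·T⁴  ⇒  T⁴ = αS/(ε·1σ).
T⁴ = 0.890·473/(0.48·1·5.67×10⁻⁸) = 1.547×10¹⁰ K⁴.
T = (1.547×10¹⁰)^(1/4).

T ≈ 353 K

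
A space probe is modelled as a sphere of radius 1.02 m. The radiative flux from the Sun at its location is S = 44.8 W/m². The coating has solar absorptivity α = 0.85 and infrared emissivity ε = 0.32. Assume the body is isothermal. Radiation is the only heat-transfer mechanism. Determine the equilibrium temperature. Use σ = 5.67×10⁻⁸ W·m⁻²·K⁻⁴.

At equilibrium, absorbed power = emitted power.
Absorbing cross-section = πr² = 3.269 m²; emitting surface = 4πr² = 13.07 m² (ratio 4).
αS·A_cross = εσ·A_surf·T⁴  ⇒  T⁴ = αS/(ε·4σ).
T⁴ = 0.850·44.8/(0.32·4·5.67×10⁻⁸) = 5.247×10⁸ K⁴.
T = (5.247×10⁸)^(1/4).

T ≈ 151 K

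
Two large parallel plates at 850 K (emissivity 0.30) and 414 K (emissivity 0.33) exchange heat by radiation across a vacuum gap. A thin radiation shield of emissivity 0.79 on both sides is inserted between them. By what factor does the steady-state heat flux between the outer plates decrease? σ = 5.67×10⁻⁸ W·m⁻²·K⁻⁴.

Without shield: q₀ = σΔ(T⁴)/(1/ε₁+1/ε₂−1) with denominator 5.364.
With shield the two gaps are in series; the resistances add: (1/ε₁+1/ε_s−1)+(1/ε_s+1/ε₂−1) = 3.599+3.296 = 6.895.
Heat-flux ratio q₀/q = 6.895/5.364.

factor ≈ 1.29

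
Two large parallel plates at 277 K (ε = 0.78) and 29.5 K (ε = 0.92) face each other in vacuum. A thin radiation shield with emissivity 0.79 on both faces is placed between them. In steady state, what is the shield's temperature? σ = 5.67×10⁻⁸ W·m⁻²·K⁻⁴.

T_s ≈ 229 K

In steady state the net flux on the hot side equals that on the cold side.
σ(T₁⁴−T_s⁴)/D₁ = σ(T_s⁴−T₂⁴)/D₂, with D₁ = 1/ε₁+1/ε_s−1 = 1.548, D₂ = 1/ε_s+1/ε₂−1 = 1.353.
Solve for T_s⁴: T_s⁴ = (D₂·T₁⁴ + D₁·T₂⁴)/(D₁+D₂) = 2.746×10⁹ K⁴.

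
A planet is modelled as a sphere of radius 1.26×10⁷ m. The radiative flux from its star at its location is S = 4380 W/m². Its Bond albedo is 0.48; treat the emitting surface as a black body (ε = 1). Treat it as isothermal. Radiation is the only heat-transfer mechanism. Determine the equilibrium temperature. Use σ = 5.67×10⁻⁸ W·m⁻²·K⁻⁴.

At equilibrium, absorbed power = emitted power.
Absorbing cross-section = πr² = 4.988×10¹⁴ m²; emitting surface = 4πr² = 1.995×10¹⁵ m² (ratio 4).
(1−a)S·A_cross = εσ·A_surf·T⁴  ⇒  T⁴ = (1−a)S/(4σ).
T⁴ = 0.520·4380/(4·5.67×10⁻⁸) = 1.004×10¹⁰ K⁴.
T = (1.004×10¹⁰)^(1/4).

T ≈ 317 K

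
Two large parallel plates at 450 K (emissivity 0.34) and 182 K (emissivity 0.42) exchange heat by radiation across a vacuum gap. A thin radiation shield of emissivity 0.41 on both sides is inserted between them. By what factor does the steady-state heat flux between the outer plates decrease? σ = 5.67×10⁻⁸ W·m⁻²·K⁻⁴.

Without shield: q₀ = σΔ(T⁴)/(1/ε₁+1/ε₂−1) with denominator 4.322.
With shield the two gaps are in series; the resistances add: (1/ε₁+1/ε_s−1)+(1/ε_s+1/ε₂−1) = 4.380+3.820 = 8.200.
Heat-flux ratio q₀/q = 8.200/4.322.

factor ≈ 1.90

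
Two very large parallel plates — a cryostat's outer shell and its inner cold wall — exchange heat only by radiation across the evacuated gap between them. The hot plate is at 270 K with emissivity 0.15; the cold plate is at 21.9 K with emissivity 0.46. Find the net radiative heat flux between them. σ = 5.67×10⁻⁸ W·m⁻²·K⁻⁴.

For two infinite grey parallel plates, q = σ(T₁⁴ − T₂⁴)/(1/ε₁ + 1/ε₂ − 1).
T₁⁴ − T₂⁴ = 5.314×10⁹ − 2.300×10⁵ = 5.314×10⁹ K⁴.
1/ε₁ + 1/ε₂ − 1 = 6.667 + 2.174 − 1 = 7.841.
q = 5.67×10⁻⁸ × 5.314×10⁹ / 7.841.

q ≈ 38.4 W/m²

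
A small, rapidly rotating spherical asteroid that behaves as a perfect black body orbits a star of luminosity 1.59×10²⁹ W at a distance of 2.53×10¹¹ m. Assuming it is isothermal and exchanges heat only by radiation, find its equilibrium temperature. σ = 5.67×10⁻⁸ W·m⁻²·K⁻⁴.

First find the stellar flux at distance d: S = L/(4πd²) = 1.59×10²⁹/(4π·(2.53×10¹¹)²) = 1.977×10⁵ W/m².
For an isothermal sphere, absorbed (1−a)S·πr² = emitted σ·4πr²·T⁴, so T⁴ = (1−a)S/(4σ).
T⁴ = 1.00·1.977×10⁵/(4·5.67×10⁻⁸) = 8.716×10¹¹ K⁴.

T ≈ 966 K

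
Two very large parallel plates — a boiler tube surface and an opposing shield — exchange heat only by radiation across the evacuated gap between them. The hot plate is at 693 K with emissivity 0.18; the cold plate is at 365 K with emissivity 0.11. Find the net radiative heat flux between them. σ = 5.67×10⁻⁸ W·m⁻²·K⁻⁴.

For two infinite grey parallel plates, q = σ(T₁⁴ − T₂⁴)/(1/ε₁ + 1/ε₂ − 1).
T₁⁴ − T₂⁴ = 2.306×10¹¹ − 1.775×10¹⁰ = 2.129×10¹¹ K⁴.
1/ε₁ + 1/ε₂ − 1 = 5.556 + 9.091 − 1 = 13.65.
q = 5.67×10⁻⁸ × 2.129×10¹¹ / 13.65.

q ≈ 885 W/m²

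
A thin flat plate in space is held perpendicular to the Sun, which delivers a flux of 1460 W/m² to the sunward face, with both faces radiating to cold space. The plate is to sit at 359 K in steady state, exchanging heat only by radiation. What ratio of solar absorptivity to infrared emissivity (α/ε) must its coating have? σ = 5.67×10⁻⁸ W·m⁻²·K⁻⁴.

Balance: αS·A = εσ·2A·T⁴ ⇒ α/ε = 2σT⁴/S.
α/ε = 2·5.67×10⁻⁸·(359)⁴/1460 = 2·5.67×10⁻⁸·1.661×10¹⁰/1460.

α/ε ≈ 1.29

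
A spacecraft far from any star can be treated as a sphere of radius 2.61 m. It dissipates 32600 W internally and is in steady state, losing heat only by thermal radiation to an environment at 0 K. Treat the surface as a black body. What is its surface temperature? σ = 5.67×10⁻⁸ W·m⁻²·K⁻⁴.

Steady state: internal power = radiated power, P = εσA T⁴.
Radiating area A = 4πr² = 85.60 m².
T⁴ = P/(εσA) = 32600/(1.0·5.67×10⁻⁸·85.60) = 6.717×10⁹ K⁴.
T = (6.717×10⁹)^(1/4).

T ≈ 286 K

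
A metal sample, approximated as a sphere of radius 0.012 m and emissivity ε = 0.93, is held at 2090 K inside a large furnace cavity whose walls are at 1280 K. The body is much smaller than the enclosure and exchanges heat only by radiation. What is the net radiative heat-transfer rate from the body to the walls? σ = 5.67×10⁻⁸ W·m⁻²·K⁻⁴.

For a small grey body in a large enclosure: P_net = εσA(T_body⁴ − T_wall⁴).
A = 4πr² = 0.001810 m²; T_body⁴ − T_wall⁴ = 1.908×10¹³ − 2.684×10¹² = 1.640×10¹³ K⁴.
|P_net| = 0.93·5.67×10⁻⁸·0.001810·1.640×10¹³.

P_net ≈ 1560 W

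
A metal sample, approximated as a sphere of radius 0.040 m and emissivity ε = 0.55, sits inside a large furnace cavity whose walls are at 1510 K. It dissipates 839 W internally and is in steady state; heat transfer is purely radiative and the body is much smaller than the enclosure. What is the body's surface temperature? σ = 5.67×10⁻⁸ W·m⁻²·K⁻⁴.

T ≈ 1600 K

For a small grey body in a large enclosure, net radiated power = εσA(T⁴ − T_w⁴).
Steady state: P = εσA(T⁴ − T_w⁴) with A = 4πr² = 0.02011 m².
T⁴ = P/(εσA) + T_w⁴ = 839/(0.55·5.67×10⁻⁸·0.02011) + (1510)⁴
    = 1.338×10¹² + 5.199×10¹² = 6.537×10¹² K⁴.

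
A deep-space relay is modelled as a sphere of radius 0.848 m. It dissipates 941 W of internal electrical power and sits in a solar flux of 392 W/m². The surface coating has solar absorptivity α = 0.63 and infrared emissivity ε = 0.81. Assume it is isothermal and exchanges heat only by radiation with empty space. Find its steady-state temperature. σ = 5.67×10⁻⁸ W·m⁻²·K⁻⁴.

T ≈ 245 K

At steady state, absorbed solar power + internal power = radiated power.
Absorbed: α·S·A_cross = 0.63·392·2.259 = 557.9 W (cross-section πr²).
Total input = 557.9 + 941 = 1499 W.
Radiated: εσ·A_surf·T⁴ with A_surf = 4πr² = 9.037 m².
T⁴ = 1499/(0.81·5.67×10⁻⁸·9.037) = 3.612×10⁹ K⁴.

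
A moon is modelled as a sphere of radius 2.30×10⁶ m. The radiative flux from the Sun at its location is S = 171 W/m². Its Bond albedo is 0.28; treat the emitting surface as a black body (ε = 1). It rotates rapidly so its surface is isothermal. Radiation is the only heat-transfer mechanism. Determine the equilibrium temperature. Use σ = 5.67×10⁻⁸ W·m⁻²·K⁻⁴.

At equilibrium, absorbed power = emitted power.
Absorbing cross-section = πr² = 1.662×10¹³ m²; emitting surface = 4πr² = 6.648×10¹³ m² (ratio 4).
(1−a)S·A_cross = εσ·A_surf·T⁴  ⇒  T⁴ = (1−a)S/(4σ).
T⁴ = 0.720·171/(4·5.67×10⁻⁸) = 5.429×10⁸ K⁴.
T = (5.429×10⁸)^(1/4).

T ≈ 153 K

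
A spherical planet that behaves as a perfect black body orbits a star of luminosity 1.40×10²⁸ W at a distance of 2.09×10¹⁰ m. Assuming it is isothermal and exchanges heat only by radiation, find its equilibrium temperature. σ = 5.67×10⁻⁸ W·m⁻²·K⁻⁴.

First find the stellar flux at distance d: S = L/(4πd²) = 1.40×10²⁸/(4π·(2.09×10¹⁰)²) = 2.551×10⁶ W/m².
For an isothermal sphere, absorbed (1−a)S·πr² = emitted σ·4πr²·T⁴, so T⁴ = (1−a)S/(4σ).
T⁴ = 1.00·2.551×10⁶/(4·5.67×10⁻⁸) = 1.125×10¹³ K⁴.

T ≈ 1830 K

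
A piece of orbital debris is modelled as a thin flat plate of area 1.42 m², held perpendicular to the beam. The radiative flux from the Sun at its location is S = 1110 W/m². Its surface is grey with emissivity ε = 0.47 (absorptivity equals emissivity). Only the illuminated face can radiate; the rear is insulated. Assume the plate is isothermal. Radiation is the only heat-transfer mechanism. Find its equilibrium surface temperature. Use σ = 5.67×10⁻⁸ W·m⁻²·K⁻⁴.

T ≈ 374 K

At equilibrium, absorbed power = emitted power.
Absorbing cross-section = A = 1.420 m²; emitting surface = A = 1.420 m² (ratio 1).
εS·A_cross = εσ·A_surf·T⁴  ⇒  T⁴ = S/(1σ)   (ε cancels).
T⁴ = 1110/(1·5.67×10⁻⁸) = 1.958×10¹⁰ K⁴.
T = (1.958×10¹⁰)^(1/4).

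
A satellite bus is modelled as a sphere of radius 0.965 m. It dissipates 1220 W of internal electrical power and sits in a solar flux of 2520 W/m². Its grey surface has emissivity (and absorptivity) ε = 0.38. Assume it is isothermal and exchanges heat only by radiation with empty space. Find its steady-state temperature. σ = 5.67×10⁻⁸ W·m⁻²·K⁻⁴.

T ≈ 355 K

At steady state, absorbed solar power + internal power = radiated power.
Absorbed: α·S·A_cross = 0.38·2520·2.926 = 2801 W (cross-section πr²).
Total input = 2801 + 1220 = 4021 W.
Radiated: εσ·A_surf·T⁴ with A_surf = 4πr² = 11.70 m².
T⁴ = 4021/(0.38·5.67×10⁻⁸·11.70) = 1.595×10¹⁰ K⁴.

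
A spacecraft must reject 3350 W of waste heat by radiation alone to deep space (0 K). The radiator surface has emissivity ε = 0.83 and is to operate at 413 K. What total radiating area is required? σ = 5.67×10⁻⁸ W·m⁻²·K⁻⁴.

A ≈ 2.45 m²

P = εσA T⁴ ⇒ A = P/(εσT⁴).
T⁴ = 2.909×10¹⁰ K⁴.
A = 3350/(0.83 × 5.67×10⁻⁸ × 2.909×10¹⁰).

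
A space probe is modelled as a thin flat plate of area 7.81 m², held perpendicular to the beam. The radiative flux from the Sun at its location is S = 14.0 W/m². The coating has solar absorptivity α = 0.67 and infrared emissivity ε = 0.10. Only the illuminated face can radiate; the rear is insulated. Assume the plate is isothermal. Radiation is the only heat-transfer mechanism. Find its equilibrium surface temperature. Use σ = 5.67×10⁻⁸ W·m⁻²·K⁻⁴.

At equilibrium, absorbed power = emitted power.
Absorbing cross-section = A = 7.810 m²; emitting surface = A = 7.810 m² (ratio 1).
αS·A_cross = εσ·A_surf·T⁴  ⇒  T⁴ = αS/(ε·1σ).
T⁴ = 0.670·14.0/(0.10·1·5.67×10⁻⁸) = 1.654×10⁹ K⁴.
T = (1.654×10⁹)^(1/4).

T ≈ 202 K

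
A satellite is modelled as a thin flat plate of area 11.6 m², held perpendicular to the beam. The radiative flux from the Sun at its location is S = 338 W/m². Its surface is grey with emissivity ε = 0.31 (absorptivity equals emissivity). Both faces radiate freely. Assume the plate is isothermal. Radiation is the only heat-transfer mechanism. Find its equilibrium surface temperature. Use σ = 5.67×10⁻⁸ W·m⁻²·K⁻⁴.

At equilibrium, absorbed power = emitted power.
Absorbing cross-section = A = 11.60 m²; emitting surface = 2A = 23.20 m² (ratio 2).
εS·A_cross = εσ·A_surf·T⁴  ⇒  T⁴ = S/(2σ)   (ε cancels).
T⁴ = 338/(2·5.67×10⁻⁸) = 2.981×10⁹ K⁴.
T = (2.981×10⁹)^(1/4).

T ≈ 234 K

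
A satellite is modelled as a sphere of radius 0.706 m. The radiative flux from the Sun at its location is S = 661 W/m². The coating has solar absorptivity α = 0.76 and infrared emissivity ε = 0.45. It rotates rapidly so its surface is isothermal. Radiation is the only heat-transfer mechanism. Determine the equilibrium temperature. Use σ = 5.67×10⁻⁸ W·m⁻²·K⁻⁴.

At equilibrium, absorbed power = emitted power.
Absorbing cross-section = πr² = 1.566 m²; emitting surface = 4πr² = 6.264 m² (ratio 4).
αS·A_cross = εσ·A_surf·T⁴  ⇒  T⁴ = αS/(ε·4σ).
T⁴ = 0.760·661/(0.45·4·5.67×10⁻⁸) = 4.922×10⁹ K⁴.
T = (4.922×10⁹)^(1/4).

T ≈ 265 K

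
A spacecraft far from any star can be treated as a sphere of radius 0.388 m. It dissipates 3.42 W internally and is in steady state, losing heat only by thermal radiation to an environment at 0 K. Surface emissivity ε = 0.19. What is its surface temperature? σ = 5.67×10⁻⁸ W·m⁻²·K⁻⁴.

T ≈ 114 K

Steady state: internal power = radiated power, P = εσA T⁴.
Radiating area A = 4πr² = 1.892 m².
T⁴ = P/(εσA) = 3.42/(0.19·5.67×10⁻⁸·1.892) = 1.678×10⁸ K⁴.
T = (1.678×10⁸)^(1/4).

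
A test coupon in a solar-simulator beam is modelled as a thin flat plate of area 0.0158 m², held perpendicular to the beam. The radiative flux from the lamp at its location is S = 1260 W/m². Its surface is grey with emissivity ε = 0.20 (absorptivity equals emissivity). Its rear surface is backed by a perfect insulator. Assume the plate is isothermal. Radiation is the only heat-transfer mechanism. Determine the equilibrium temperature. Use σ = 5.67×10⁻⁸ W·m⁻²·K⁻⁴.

T ≈ 386 K

At equilibrium, absorbed power = emitted power.
Absorbing cross-section = A = 0.01580 m²; emitting surface = A = 0.01580 m² (ratio 1).
εS·A_cross = εσ·A_surf·T⁴  ⇒  T⁴ = S/(1σ)   (ε cancels).
T⁴ = 1260/(1·5.67×10⁻⁸) = 2.222×10¹⁰ K⁴.
T = (2.222×10¹⁰)^(1/4).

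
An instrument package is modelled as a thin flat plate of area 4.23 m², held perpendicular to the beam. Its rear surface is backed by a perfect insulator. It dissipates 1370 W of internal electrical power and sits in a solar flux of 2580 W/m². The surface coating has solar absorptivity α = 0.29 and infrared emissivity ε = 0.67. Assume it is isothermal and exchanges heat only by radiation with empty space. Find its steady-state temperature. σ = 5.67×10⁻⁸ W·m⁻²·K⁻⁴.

At steady state, absorbed solar power + internal power = radiated power.
Absorbed: α·S·A_cross = 0.29·2580·4.230 = 3165 W (cross-section A).
Total input = 3165 + 1370 = 4535 W.
Radiated: εσ·A_surf·T⁴ with A_surf = A = 4.230 m².
T⁴ = 4535/(0.67·5.67×10⁻⁸·4.230) = 2.822×10¹⁰ K⁴.

T ≈ 410 K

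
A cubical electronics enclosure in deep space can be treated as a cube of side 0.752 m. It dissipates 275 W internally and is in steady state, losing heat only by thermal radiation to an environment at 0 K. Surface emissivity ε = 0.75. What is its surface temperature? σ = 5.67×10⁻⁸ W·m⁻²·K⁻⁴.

Steady state: internal power = radiated power, P = εσA T⁴.
Radiating area A = 6L² = 3.393 m².
T⁴ = P/(εσA) = 275/(0.75·5.67×10⁻⁸·3.393) = 1.906×10⁹ K⁴.
T = (1.906×10⁹)^(1/4).

T ≈ 209 K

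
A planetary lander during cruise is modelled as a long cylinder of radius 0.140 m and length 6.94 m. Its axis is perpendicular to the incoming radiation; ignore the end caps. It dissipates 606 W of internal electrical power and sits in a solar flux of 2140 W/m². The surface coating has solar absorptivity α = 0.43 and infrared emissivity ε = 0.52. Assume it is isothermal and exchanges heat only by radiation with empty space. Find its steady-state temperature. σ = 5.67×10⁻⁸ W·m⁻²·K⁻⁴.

T ≈ 340 K

At steady state, absorbed solar power + internal power = radiated power.
Absorbed: α·S·A_cross = 0.43·2140·1.943 = 1788 W (cross-section 2rL).
Total input = 1788 + 606 = 2394 W.
Radiated: εσ·A_surf·T⁴ with A_surf = 2πrL = 6.105 m².
T⁴ = 2394/(0.52·5.67×10⁻⁸·6.105) = 1.330×10¹⁰ K⁴.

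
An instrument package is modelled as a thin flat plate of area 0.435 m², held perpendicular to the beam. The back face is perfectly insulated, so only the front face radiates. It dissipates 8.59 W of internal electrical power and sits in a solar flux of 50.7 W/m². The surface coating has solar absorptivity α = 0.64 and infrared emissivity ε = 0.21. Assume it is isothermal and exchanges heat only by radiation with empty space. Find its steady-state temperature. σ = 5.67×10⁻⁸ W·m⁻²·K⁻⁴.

At steady state, absorbed solar power + internal power = radiated power.
Absorbed: α·S·A_cross = 0.64·50.7·0.4350 = 14.11 W (cross-section A).
Total input = 14.11 + 8.59 = 22.70 W.
Radiated: εσ·A_surf·T⁴ with A_surf = A = 0.4350 m².
T⁴ = 22.70/(0.21·5.67×10⁻⁸·0.4350) = 4.384×10⁹ K⁴.

T ≈ 257 K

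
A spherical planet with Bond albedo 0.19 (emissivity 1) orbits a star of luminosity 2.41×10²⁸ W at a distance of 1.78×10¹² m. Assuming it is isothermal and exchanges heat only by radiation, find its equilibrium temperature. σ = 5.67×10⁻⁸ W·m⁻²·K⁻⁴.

T ≈ 216 K

First find the stellar flux at distance d: S = L/(4πd²) = 2.41×10²⁸/(4π·(1.78×10¹²)²) = 605.3 W/m².
For an isothermal sphere, absorbed (1−a)S·πr² = emitted σ·4πr²·T⁴, so T⁴ = (1−a)S/(4σ).
T⁴ = 0.810·605.3/(4·5.67×10⁻⁸) = 2.162×10⁹ K⁴.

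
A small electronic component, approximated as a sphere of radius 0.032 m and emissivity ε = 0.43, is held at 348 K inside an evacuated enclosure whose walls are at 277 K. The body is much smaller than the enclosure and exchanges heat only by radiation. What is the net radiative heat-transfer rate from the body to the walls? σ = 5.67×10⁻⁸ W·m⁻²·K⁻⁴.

For a small grey body in a large enclosure: P_net = εσA(T_body⁴ − T_wall⁴).
A = 4πr² = 0.01287 m²; T_body⁴ − T_wall⁴ = 1.467×10¹⁰ − 5.887×10⁹ = 8.779×10⁹ K⁴.
|P_net| = 0.43·5.67×10⁻⁸·0.01287·8.779×10⁹.

P_net ≈ 2.75 W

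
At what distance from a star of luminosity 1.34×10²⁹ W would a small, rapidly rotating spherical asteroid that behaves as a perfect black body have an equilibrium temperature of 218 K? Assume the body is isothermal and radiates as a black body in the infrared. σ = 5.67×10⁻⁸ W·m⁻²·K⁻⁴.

d ≈ 4.56×10¹² m

For an isothermal black-emitting sphere, (1−a)S·πr² = σ·4πr²·T⁴ ⇒ S = 4σT⁴/(1−a).
S = 4·5.67×10⁻⁸·(218)⁴/1.00 = 512.2 W/m².
Flux falls as S = L/(4πd²), so d = √(L/(4πS)) = √(1.34×10²⁹/(4π·512.2)).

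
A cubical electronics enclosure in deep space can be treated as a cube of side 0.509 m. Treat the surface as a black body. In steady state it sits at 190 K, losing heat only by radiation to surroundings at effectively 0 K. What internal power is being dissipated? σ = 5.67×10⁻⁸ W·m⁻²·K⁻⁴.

P ≈ 115 W

Steady state: P = εσA T⁴.
A = 6L² = 1.554 m²; T⁴ = (190)⁴ = 1.303×10⁹ K⁴.
P = 1.0 × 5.67×10⁻⁸ × 1.554 × 1.303×10⁹.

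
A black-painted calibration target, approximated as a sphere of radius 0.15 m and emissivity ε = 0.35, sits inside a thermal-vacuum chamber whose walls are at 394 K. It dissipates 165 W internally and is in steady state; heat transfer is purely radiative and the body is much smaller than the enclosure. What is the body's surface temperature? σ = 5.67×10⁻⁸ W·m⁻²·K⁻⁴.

T ≈ 481 K

For a small grey body in a large enclosure, net radiated power = εσA(T⁴ − T_w⁴).
Steady state: P = εσA(T⁴ − T_w⁴) with A = 4πr² = 0.2827 m².
T⁴ = P/(εσA) + T_w⁴ = 165/(0.35·5.67×10⁻⁸·0.2827) + (394)⁴
    = 2.941×10¹⁰ + 2.410×10¹⁰ = 5.350×10¹⁰ K⁴.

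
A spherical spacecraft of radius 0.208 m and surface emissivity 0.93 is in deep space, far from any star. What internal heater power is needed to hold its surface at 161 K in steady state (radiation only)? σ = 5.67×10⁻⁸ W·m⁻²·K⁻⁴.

P = εσ·4πr²·T⁴.
4πr² = 0.5437 m²; T⁴ = 6.719×10⁸ K⁴.
P = 0.93·5.67×10⁻⁸·0.5437·6.719×10⁸.

P ≈ 19.3 W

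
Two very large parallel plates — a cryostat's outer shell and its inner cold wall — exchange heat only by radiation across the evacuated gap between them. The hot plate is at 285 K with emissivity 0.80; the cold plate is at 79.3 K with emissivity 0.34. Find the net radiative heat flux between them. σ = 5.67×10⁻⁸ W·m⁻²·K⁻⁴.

For two infinite grey parallel plates, q = σ(T₁⁴ − T₂⁴)/(1/ε₁ + 1/ε₂ − 1).
T₁⁴ − T₂⁴ = 6.598×10⁹ − 3.955×10⁷ = 6.558×10⁹ K⁴.
1/ε₁ + 1/ε₂ − 1 = 1.250 + 2.941 − 1 = 3.191.
q = 5.67×10⁻⁸ × 6.558×10⁹ / 3.191.

q ≈ 117 W/m²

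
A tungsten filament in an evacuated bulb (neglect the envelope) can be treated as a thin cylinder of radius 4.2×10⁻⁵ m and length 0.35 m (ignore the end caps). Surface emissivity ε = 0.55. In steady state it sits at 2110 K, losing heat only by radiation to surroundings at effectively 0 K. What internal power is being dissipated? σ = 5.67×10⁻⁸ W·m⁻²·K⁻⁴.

Steady state: P = εσA T⁴.
A = 2πrL = 9.236×10⁻⁵ m²; T⁴ = (2110)⁴ = 1.982×10¹³ K⁴.
P = 0.55 × 5.67×10⁻⁸ × 9.236×10⁻⁵ × 1.982×10¹³.

P ≈ 57.1 W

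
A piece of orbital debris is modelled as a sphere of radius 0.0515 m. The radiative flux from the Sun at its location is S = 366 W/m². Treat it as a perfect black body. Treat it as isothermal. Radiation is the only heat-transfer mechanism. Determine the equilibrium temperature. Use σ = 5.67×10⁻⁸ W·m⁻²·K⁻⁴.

At equilibrium, absorbed power = emitted power.
Absorbing cross-section = πr² = 0.008332 m²; emitting surface = 4πr² = 0.03333 m² (ratio 4).
S·A_cross = εσ·A_surf·T⁴  ⇒  T⁴ = S/(4σ).
T⁴ = 1.00·366/(4·5.67×10⁻⁸) = 1.614×10⁹ K⁴.
T = (1.614×10⁹)^(1/4).

T ≈ 200 K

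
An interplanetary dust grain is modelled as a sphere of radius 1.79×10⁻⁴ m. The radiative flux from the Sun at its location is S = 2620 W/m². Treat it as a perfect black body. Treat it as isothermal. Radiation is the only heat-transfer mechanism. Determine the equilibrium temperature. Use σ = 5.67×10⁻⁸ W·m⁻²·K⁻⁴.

T ≈ 328 K

At equilibrium, absorbed power = emitted power.
Absorbing cross-section = πr² = 1.007×10⁻⁷ m²; emitting surface = 4πr² = 4.026×10⁻⁷ m² (ratio 4).
S·A_cross = εσ·A_surf·T⁴  ⇒  T⁴ = S/(4σ).
T⁴ = 1.00·2620/(4·5.67×10⁻⁸) = 1.155×10¹⁰ K⁴.
T = (1.155×10¹⁰)^(1/4).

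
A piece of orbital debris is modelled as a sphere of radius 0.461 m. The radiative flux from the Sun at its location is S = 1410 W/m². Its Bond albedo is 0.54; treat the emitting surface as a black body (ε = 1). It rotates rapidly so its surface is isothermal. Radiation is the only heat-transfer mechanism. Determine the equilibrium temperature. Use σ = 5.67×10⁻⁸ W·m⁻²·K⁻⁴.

At equilibrium, absorbed power = emitted power.
Absorbing cross-section = πr² = 0.6677 m²; emitting surface = 4πr² = 2.671 m² (ratio 4).
(1−a)S·A_cross = εσ·A_surf·T⁴  ⇒  T⁴ = (1−a)S/(4σ).
T⁴ = 0.460·1410/(4·5.67×10⁻⁸) = 2.860×10⁹ K⁴.
T = (2.860×10⁹)^(1/4).

T ≈ 231 K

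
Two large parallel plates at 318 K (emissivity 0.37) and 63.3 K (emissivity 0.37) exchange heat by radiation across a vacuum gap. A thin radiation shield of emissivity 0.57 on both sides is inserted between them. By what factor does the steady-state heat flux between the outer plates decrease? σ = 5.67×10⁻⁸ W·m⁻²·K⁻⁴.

factor ≈ 1.57

Without shield: q₀ = σΔ(T⁴)/(1/ε₁+1/ε₂−1) with denominator 4.405.
With shield the two gaps are in series; the resistances add: (1/ε₁+1/ε_s−1)+(1/ε_s+1/ε₂−1) = 3.457+3.457 = 6.914.
Heat-flux ratio q₀/q = 6.914/4.405.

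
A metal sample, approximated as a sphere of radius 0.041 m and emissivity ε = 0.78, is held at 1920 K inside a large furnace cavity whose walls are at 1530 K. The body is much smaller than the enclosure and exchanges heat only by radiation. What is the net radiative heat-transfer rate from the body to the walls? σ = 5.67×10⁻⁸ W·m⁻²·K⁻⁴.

For a small grey body in a large enclosure: P_net = εσA(T_body⁴ − T_wall⁴).
A = 4πr² = 0.02112 m²; T_body⁴ − T_wall⁴ = 1.359×10¹³ − 5.480×10¹² = 8.110×10¹² K⁴.
|P_net| = 0.78·5.67×10⁻⁸·0.02112·8.110×10¹².

P_net ≈ 7580 W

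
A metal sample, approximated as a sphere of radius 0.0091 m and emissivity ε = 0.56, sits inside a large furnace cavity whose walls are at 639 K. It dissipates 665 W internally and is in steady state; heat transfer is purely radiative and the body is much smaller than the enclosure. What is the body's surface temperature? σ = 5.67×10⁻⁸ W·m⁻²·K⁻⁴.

For a small grey body in a large enclosure, net radiated power = εσA(T⁴ − T_w⁴).
Steady state: P = εσA(T⁴ − T_w⁴) with A = 4πr² = 0.001041 m².
T⁴ = P/(εσA) + T_w⁴ = 665/(0.56·5.67×10⁻⁸·0.001041) + (639)⁴
    = 2.013×10¹³ + 1.667×10¹¹ = 2.029×10¹³ K⁴.

T ≈ 2120 K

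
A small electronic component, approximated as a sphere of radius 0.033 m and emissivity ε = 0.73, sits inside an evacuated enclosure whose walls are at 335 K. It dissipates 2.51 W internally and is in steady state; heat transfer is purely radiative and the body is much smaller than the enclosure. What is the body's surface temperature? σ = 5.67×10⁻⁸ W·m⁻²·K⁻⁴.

For a small grey body in a large enclosure, net radiated power = εσA(T⁴ − T_w⁴).
Steady state: P = εσA(T⁴ − T_w⁴) with A = 4πr² = 0.01368 m².
T⁴ = P/(εσA) + T_w⁴ = 2.51/(0.73·5.67×10⁻⁸·0.01368) + (335)⁴
    = 4.431×10⁹ + 1.259×10¹⁰ = 1.703×10¹⁰ K⁴.

T ≈ 361 K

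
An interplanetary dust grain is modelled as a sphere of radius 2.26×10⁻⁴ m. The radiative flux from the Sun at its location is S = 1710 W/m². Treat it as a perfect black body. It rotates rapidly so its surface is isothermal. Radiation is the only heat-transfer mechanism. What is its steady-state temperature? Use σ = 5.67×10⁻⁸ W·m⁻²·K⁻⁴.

T ≈ 295 K

At equilibrium, absorbed power = emitted power.
Absorbing cross-section = πr² = 1.605×10⁻⁷ m²; emitting surface = 4πr² = 6.418×10⁻⁷ m² (ratio 4).
S·A_cross = εσ·A_surf·T⁴  ⇒  T⁴ = S/(4σ).
T⁴ = 1.00·1710/(4·5.67×10⁻⁸) = 7.540×10⁹ K⁴.
T = (7.540×10⁹)^(1/4).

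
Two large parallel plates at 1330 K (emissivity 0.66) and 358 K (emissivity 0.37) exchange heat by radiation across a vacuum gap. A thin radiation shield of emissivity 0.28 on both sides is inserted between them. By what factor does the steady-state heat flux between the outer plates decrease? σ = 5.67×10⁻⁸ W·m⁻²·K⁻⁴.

factor ≈ 2.91

Without shield: q₀ = σΔ(T⁴)/(1/ε₁+1/ε₂−1) with denominator 3.218.
With shield the two gaps are in series; the resistances add: (1/ε₁+1/ε_s−1)+(1/ε_s+1/ε₂−1) = 4.087+5.274 = 9.361.
Heat-flux ratio q₀/q = 9.361/3.218.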